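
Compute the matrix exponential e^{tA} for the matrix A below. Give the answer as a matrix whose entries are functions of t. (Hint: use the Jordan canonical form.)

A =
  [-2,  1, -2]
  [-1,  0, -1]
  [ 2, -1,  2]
e^{tA} =
  [-t^2/2 - 2*t + 1, t, -t^2/2 - 2*t]
  [-t, 1, -t]
  [t^2/2 + 2*t, -t, t^2/2 + 2*t + 1]

Strategy: write A = P · J · P⁻¹ where J is a Jordan canonical form, so e^{tA} = P · e^{tJ} · P⁻¹, and e^{tJ} can be computed block-by-block.

A has Jordan form
J =
  [0, 1, 0]
  [0, 0, 1]
  [0, 0, 0]
(up to reordering of blocks).

Per-block formulas:
  For a 3×3 Jordan block J_3(0): exp(t · J_3(0)) = e^(0t)·(I + t·N + (t^2/2)·N^2), where N is the 3×3 nilpotent shift.

After assembling e^{tJ} and conjugating by P, we get:

e^{tA} =
  [-t^2/2 - 2*t + 1, t, -t^2/2 - 2*t]
  [-t, 1, -t]
  [t^2/2 + 2*t, -t, t^2/2 + 2*t + 1]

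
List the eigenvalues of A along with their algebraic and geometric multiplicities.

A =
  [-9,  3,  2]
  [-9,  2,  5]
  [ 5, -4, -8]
λ = -5: alg = 3, geom = 1

Step 1 — factor the characteristic polynomial to read off the algebraic multiplicities:
  χ_A(x) = (x + 5)^3

Step 2 — compute geometric multiplicities via the rank-nullity identity g(λ) = n − rank(A − λI):
  rank(A − (-5)·I) = 2, so dim ker(A − (-5)·I) = n − 2 = 1

Summary:
  λ = -5: algebraic multiplicity = 3, geometric multiplicity = 1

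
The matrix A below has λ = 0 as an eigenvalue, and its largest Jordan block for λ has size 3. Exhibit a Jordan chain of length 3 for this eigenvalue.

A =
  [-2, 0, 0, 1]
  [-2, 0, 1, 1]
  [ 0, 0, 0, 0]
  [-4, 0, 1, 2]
A Jordan chain for λ = 0 of length 3:
v_1 = (1, 1, 0, 2)ᵀ
v_2 = (0, 1, 0, 1)ᵀ
v_3 = (0, 0, 1, 0)ᵀ

Let N = A − (0)·I. We want v_3 with N^3 v_3 = 0 but N^2 v_3 ≠ 0; then v_{j-1} := N · v_j for j = 3, …, 2.

Pick v_3 = (0, 0, 1, 0)ᵀ.
Then v_2 = N · v_3 = (0, 1, 0, 1)ᵀ.
Then v_1 = N · v_2 = (1, 1, 0, 2)ᵀ.

Sanity check: (A − (0)·I) v_1 = (0, 0, 0, 0)ᵀ = 0. ✓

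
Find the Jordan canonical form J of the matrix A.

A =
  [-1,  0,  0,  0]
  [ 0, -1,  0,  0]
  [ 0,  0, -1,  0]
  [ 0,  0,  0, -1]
J_1(-1) ⊕ J_1(-1) ⊕ J_1(-1) ⊕ J_1(-1)

The characteristic polynomial is
  det(x·I − A) = x^4 + 4*x^3 + 6*x^2 + 4*x + 1 = (x + 1)^4

Eigenvalues and multiplicities (the geometric multiplicity of λ is n − rank(A − λI), which equals the number of Jordan blocks for λ):
  λ = -1: algebraic multiplicity = 4, geometric multiplicity = 4

Determining the block sizes for each eigenvalue:
  λ = -1: gm = am = 4, so every block has size 1 → block sizes [1, 1, 1, 1]

Assembling the blocks gives a Jordan form
J =
  [-1,  0,  0,  0]
  [ 0, -1,  0,  0]
  [ 0,  0, -1,  0]
  [ 0,  0,  0, -1]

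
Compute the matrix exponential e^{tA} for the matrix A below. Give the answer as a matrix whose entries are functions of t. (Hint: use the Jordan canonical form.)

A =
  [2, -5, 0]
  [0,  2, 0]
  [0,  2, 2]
e^{tA} =
  [exp(2*t), -5*t*exp(2*t), 0]
  [0, exp(2*t), 0]
  [0, 2*t*exp(2*t), exp(2*t)]

Strategy: write A = P · J · P⁻¹ where J is a Jordan canonical form, so e^{tA} = P · e^{tJ} · P⁻¹, and e^{tJ} can be computed block-by-block.

A has Jordan form
J =
  [2, 1, 0]
  [0, 2, 0]
  [0, 0, 2]
(up to reordering of blocks).

Per-block formulas:
  For a 1×1 block at λ = 2: exp(t · [2]) = [e^(2t)].
  For a 2×2 Jordan block J_2(2): exp(t · J_2(2)) = e^(2t)·(I + t·N), where N is the 2×2 nilpotent shift.

After assembling e^{tJ} and conjugating by P, we get:

e^{tA} =
  [exp(2*t), -5*t*exp(2*t), 0]
  [0, exp(2*t), 0]
  [0, 2*t*exp(2*t), exp(2*t)]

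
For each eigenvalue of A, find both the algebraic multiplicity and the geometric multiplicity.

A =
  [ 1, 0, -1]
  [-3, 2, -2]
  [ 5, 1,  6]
λ = 3: alg = 3, geom = 1

Step 1 — factor the characteristic polynomial to read off the algebraic multiplicities:
  χ_A(x) = (x - 3)^3

Step 2 — compute geometric multiplicities via the rank-nullity identity g(λ) = n − rank(A − λI):
  rank(A − (3)·I) = 2, so dim ker(A − (3)·I) = n − 2 = 1

Summary:
  λ = 3: algebraic multiplicity = 3, geometric multiplicity = 1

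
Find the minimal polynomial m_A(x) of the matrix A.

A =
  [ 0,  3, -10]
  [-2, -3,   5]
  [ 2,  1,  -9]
x^3 + 12*x^2 + 48*x + 64

The characteristic polynomial is χ_A(x) = (x + 4)^3, so the eigenvalues are known. The minimal polynomial is
  m_A(x) = Π_λ (x − λ)^{k_λ}
where k_λ is the size of the *largest* Jordan block for λ (equivalently, the smallest k with (A − λI)^k v = 0 for every generalised eigenvector v of λ).

  λ = -4: largest Jordan block has size 3, contributing (x + 4)^3

So m_A(x) = (x + 4)^3 = x^3 + 12*x^2 + 48*x + 64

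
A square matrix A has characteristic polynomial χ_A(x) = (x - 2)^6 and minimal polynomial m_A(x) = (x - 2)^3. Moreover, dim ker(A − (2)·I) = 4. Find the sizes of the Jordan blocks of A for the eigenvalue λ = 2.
Block sizes for λ = 2: [3, 1, 1, 1]

Step 1 — from the characteristic polynomial, algebraic multiplicity of λ = 2 is 6. From dim ker(A − (2)·I) = 4, there are exactly 4 Jordan blocks for λ = 2.
Step 2 — from the minimal polynomial, the factor (x − 2)^3 tells us the largest block for λ = 2 has size 3.
Step 3 — with total size 6, 4 blocks, and largest block 3, the block sizes (in nonincreasing order) are [3, 1, 1, 1].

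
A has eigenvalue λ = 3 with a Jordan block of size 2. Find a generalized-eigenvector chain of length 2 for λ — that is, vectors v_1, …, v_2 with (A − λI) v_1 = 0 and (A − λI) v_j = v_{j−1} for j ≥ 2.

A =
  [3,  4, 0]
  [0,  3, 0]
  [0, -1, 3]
A Jordan chain for λ = 3 of length 2:
v_1 = (4, 0, -1)ᵀ
v_2 = (0, 1, 0)ᵀ

Let N = A − (3)·I. We want v_2 with N^2 v_2 = 0 but N^1 v_2 ≠ 0; then v_{j-1} := N · v_j for j = 2, …, 2.

Pick v_2 = (0, 1, 0)ᵀ.
Then v_1 = N · v_2 = (4, 0, -1)ᵀ.

Sanity check: (A − (3)·I) v_1 = (0, 0, 0)ᵀ = 0. ✓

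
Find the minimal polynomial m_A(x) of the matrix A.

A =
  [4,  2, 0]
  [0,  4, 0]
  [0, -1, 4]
x^2 - 8*x + 16

The characteristic polynomial is χ_A(x) = (x - 4)^3, so the eigenvalues are known. The minimal polynomial is
  m_A(x) = Π_λ (x − λ)^{k_λ}
where k_λ is the size of the *largest* Jordan block for λ (equivalently, the smallest k with (A − λI)^k v = 0 for every generalised eigenvector v of λ).

  λ = 4: largest Jordan block has size 2, contributing (x − 4)^2

So m_A(x) = (x - 4)^2 = x^2 - 8*x + 16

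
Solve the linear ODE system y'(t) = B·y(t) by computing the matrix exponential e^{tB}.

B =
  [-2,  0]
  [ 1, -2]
e^{tB} =
  [exp(-2*t), 0]
  [t*exp(-2*t), exp(-2*t)]

Strategy: write B = P · J · P⁻¹ where J is a Jordan canonical form, so e^{tB} = P · e^{tJ} · P⁻¹, and e^{tJ} can be computed block-by-block.

B has Jordan form
J =
  [-2,  1]
  [ 0, -2]
(up to reordering of blocks).

Per-block formulas:
  For a 2×2 Jordan block J_2(-2): exp(t · J_2(-2)) = e^(-2t)·(I + t·N), where N is the 2×2 nilpotent shift.

After assembling e^{tJ} and conjugating by P, we get:

e^{tB} =
  [exp(-2*t), 0]
  [t*exp(-2*t), exp(-2*t)]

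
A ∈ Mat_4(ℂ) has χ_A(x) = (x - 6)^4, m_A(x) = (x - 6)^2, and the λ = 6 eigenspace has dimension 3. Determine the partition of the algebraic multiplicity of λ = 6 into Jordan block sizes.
Block sizes for λ = 6: [2, 1, 1]

Step 1 — from the characteristic polynomial, algebraic multiplicity of λ = 6 is 4. From dim ker(A − (6)·I) = 3, there are exactly 3 Jordan blocks for λ = 6.
Step 2 — from the minimal polynomial, the factor (x − 6)^2 tells us the largest block for λ = 6 has size 2.
Step 3 — with total size 4, 3 blocks, and largest block 2, the block sizes (in nonincreasing order) are [2, 1, 1].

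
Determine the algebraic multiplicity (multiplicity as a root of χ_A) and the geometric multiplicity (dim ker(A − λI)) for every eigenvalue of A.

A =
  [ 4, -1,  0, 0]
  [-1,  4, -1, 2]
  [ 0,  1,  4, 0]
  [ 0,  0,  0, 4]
λ = 4: alg = 4, geom = 2

Step 1 — factor the characteristic polynomial to read off the algebraic multiplicities:
  χ_A(x) = (x - 4)^4

Step 2 — compute geometric multiplicities via the rank-nullity identity g(λ) = n − rank(A − λI):
  rank(A − (4)·I) = 2, so dim ker(A − (4)·I) = n − 2 = 2

Summary:
  λ = 4: algebraic multiplicity = 4, geometric multiplicity = 2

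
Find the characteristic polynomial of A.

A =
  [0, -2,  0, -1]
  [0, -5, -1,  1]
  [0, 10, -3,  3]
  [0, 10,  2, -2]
x^4 + 10*x^3 + 25*x^2

Expanding det(x·I − A) (e.g. by cofactor expansion or by noting that A is similar to its Jordan form J, which has the same characteristic polynomial as A) gives
  χ_A(x) = x^4 + 10*x^3 + 25*x^2
which factors as x^2*(x + 5)^2. The eigenvalues (with algebraic multiplicities) are λ = -5 with multiplicity 2, λ = 0 with multiplicity 2.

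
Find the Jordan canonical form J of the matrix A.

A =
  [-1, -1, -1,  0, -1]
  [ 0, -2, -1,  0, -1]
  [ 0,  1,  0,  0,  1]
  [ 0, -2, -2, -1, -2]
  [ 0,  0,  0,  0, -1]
J_2(-1) ⊕ J_1(-1) ⊕ J_1(-1) ⊕ J_1(-1)

The characteristic polynomial is
  det(x·I − A) = x^5 + 5*x^4 + 10*x^3 + 10*x^2 + 5*x + 1 = (x + 1)^5

Eigenvalues and multiplicities (the geometric multiplicity of λ is n − rank(A − λI), which equals the number of Jordan blocks for λ):
  λ = -1: algebraic multiplicity = 5, geometric multiplicity = 4

Determining the block sizes for each eigenvalue:
  λ = -1: 4 blocks summing to 5 forces exactly one block of size 2 and the rest size 1 → block sizes [2, 1, 1, 1]

Assembling the blocks gives a Jordan form
J =
  [-1,  1,  0,  0,  0]
  [ 0, -1,  0,  0,  0]
  [ 0,  0, -1,  0,  0]
  [ 0,  0,  0, -1,  0]
  [ 0,  0,  0,  0, -1]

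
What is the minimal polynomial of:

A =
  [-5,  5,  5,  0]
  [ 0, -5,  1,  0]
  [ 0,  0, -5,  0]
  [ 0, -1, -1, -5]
x^3 + 15*x^2 + 75*x + 125

The characteristic polynomial is χ_A(x) = (x + 5)^4, so the eigenvalues are known. The minimal polynomial is
  m_A(x) = Π_λ (x − λ)^{k_λ}
where k_λ is the size of the *largest* Jordan block for λ (equivalently, the smallest k with (A − λI)^k v = 0 for every generalised eigenvector v of λ).

  λ = -5: largest Jordan block has size 3, contributing (x + 5)^3

So m_A(x) = (x + 5)^3 = x^3 + 15*x^2 + 75*x + 125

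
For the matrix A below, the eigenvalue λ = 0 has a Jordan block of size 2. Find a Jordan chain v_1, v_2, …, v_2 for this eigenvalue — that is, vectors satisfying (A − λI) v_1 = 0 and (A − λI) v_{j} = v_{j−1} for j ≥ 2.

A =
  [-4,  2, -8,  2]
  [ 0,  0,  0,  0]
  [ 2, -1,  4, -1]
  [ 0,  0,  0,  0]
A Jordan chain for λ = 0 of length 2:
v_1 = (-4, 0, 2, 0)ᵀ
v_2 = (1, 0, 0, 0)ᵀ

Let N = A − (0)·I. We want v_2 with N^2 v_2 = 0 but N^1 v_2 ≠ 0; then v_{j-1} := N · v_j for j = 2, …, 2.

Pick v_2 = (1, 0, 0, 0)ᵀ.
Then v_1 = N · v_2 = (-4, 0, 2, 0)ᵀ.

Sanity check: (A − (0)·I) v_1 = (0, 0, 0, 0)ᵀ = 0. ✓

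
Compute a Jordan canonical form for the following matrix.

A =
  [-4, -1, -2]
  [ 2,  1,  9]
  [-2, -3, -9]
J_3(-4)

The characteristic polynomial is
  det(x·I − A) = x^3 + 12*x^2 + 48*x + 64 = (x + 4)^3

Eigenvalues and multiplicities (the geometric multiplicity of λ is n − rank(A − λI), which equals the number of Jordan blocks for λ):
  λ = -4: algebraic multiplicity = 3, geometric multiplicity = 1

Determining the block sizes for each eigenvalue:
  λ = -4: one block (gm = 1), so the single block has size am = 3 → block sizes [3]

Assembling the blocks gives a Jordan form
J =
  [-4,  1,  0]
  [ 0, -4,  1]
  [ 0,  0, -4]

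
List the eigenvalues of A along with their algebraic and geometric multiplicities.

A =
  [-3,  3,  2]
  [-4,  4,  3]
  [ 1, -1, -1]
λ = 0: alg = 3, geom = 1

Step 1 — factor the characteristic polynomial to read off the algebraic multiplicities:
  χ_A(x) = x^3

Step 2 — compute geometric multiplicities via the rank-nullity identity g(λ) = n − rank(A − λI):
  rank(A − (0)·I) = 2, so dim ker(A − (0)·I) = n − 2 = 1

Summary:
  λ = 0: algebraic multiplicity = 3, geometric multiplicity = 1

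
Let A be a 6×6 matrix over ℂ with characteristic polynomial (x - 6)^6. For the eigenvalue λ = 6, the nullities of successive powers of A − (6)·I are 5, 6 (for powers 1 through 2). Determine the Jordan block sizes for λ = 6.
Block sizes for λ = 6: [2, 1, 1, 1, 1]

From the dimensions of kernels of powers, the number of Jordan blocks of size at least j is d_j − d_{j−1} where d_j = dim ker(N^j) (with d_0 = 0). Computing the differences gives [5, 1].
The number of blocks of size exactly k is (#blocks of size ≥ k) − (#blocks of size ≥ k + 1), so the partition is: 4 block(s) of size 1, 1 block(s) of size 2.
In nonincreasing order the block sizes are [2, 1, 1, 1, 1].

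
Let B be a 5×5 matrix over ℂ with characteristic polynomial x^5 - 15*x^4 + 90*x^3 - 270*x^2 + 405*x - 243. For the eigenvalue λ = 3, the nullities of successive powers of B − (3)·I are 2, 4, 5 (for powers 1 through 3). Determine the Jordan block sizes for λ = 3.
Block sizes for λ = 3: [3, 2]

From the dimensions of kernels of powers, the number of Jordan blocks of size at least j is d_j − d_{j−1} where d_j = dim ker(N^j) (with d_0 = 0). Computing the differences gives [2, 2, 1].
The number of blocks of size exactly k is (#blocks of size ≥ k) − (#blocks of size ≥ k + 1), so the partition is: 1 block(s) of size 2, 1 block(s) of size 3.
In nonincreasing order the block sizes are [3, 2].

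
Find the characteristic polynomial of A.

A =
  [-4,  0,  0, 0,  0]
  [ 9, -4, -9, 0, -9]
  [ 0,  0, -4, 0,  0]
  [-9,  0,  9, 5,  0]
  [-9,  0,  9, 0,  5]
x^5 + 2*x^4 - 47*x^3 - 116*x^2 + 560*x + 1600

Expanding det(x·I − A) (e.g. by cofactor expansion or by noting that A is similar to its Jordan form J, which has the same characteristic polynomial as A) gives
  χ_A(x) = x^5 + 2*x^4 - 47*x^3 - 116*x^2 + 560*x + 1600
which factors as (x - 5)^2*(x + 4)^3. The eigenvalues (with algebraic multiplicities) are λ = -4 with multiplicity 3, λ = 5 with multiplicity 2.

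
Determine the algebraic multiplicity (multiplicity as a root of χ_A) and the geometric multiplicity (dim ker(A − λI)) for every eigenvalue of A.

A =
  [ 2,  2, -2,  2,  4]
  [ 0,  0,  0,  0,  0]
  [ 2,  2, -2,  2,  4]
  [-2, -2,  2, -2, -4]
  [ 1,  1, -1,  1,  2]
λ = 0: alg = 5, geom = 4

Step 1 — factor the characteristic polynomial to read off the algebraic multiplicities:
  χ_A(x) = x^5

Step 2 — compute geometric multiplicities via the rank-nullity identity g(λ) = n − rank(A − λI):
  rank(A − (0)·I) = 1, so dim ker(A − (0)·I) = n − 1 = 4

Summary:
  λ = 0: algebraic multiplicity = 5, geometric multiplicity = 4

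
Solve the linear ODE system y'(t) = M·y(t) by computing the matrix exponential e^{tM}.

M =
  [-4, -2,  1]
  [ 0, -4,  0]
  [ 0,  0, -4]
e^{tM} =
  [exp(-4*t), -2*t*exp(-4*t), t*exp(-4*t)]
  [0, exp(-4*t), 0]
  [0, 0, exp(-4*t)]

Strategy: write M = P · J · P⁻¹ where J is a Jordan canonical form, so e^{tM} = P · e^{tJ} · P⁻¹, and e^{tJ} can be computed block-by-block.

M has Jordan form
J =
  [-4,  1,  0]
  [ 0, -4,  0]
  [ 0,  0, -4]
(up to reordering of blocks).

Per-block formulas:
  For a 1×1 block at λ = -4: exp(t · [-4]) = [e^(-4t)].
  For a 2×2 Jordan block J_2(-4): exp(t · J_2(-4)) = e^(-4t)·(I + t·N), where N is the 2×2 nilpotent shift.

After assembling e^{tJ} and conjugating by P, we get:

e^{tM} =
  [exp(-4*t), -2*t*exp(-4*t), t*exp(-4*t)]
  [0, exp(-4*t), 0]
  [0, 0, exp(-4*t)]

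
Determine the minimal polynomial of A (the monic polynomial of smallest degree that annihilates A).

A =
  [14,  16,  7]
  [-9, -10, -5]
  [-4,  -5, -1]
x^3 - 3*x^2 + 3*x - 1

The characteristic polynomial is χ_A(x) = (x - 1)^3, so the eigenvalues are known. The minimal polynomial is
  m_A(x) = Π_λ (x − λ)^{k_λ}
where k_λ is the size of the *largest* Jordan block for λ (equivalently, the smallest k with (A − λI)^k v = 0 for every generalised eigenvector v of λ).

  λ = 1: largest Jordan block has size 3, contributing (x − 1)^3

So m_A(x) = (x - 1)^3 = x^3 - 3*x^2 + 3*x - 1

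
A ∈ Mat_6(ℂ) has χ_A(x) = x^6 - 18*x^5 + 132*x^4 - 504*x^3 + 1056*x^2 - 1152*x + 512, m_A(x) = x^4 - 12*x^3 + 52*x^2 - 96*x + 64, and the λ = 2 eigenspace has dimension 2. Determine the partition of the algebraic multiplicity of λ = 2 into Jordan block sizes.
Block sizes for λ = 2: [2, 1]

Step 1 — from the characteristic polynomial, algebraic multiplicity of λ = 2 is 3. From dim ker(A − (2)·I) = 2, there are exactly 2 Jordan blocks for λ = 2.
Step 2 — from the minimal polynomial, the factor (x − 2)^2 tells us the largest block for λ = 2 has size 2.
Step 3 — with total size 3, 2 blocks, and largest block 2, the block sizes (in nonincreasing order) are [2, 1].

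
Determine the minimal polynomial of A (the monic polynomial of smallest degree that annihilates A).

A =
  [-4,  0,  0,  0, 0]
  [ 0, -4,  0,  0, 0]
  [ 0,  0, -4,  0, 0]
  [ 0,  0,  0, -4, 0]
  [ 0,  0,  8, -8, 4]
x^2 - 16

The characteristic polynomial is χ_A(x) = (x - 4)*(x + 4)^4, so the eigenvalues are known. The minimal polynomial is
  m_A(x) = Π_λ (x − λ)^{k_λ}
where k_λ is the size of the *largest* Jordan block for λ (equivalently, the smallest k with (A − λI)^k v = 0 for every generalised eigenvector v of λ).

  λ = -4: largest Jordan block has size 1, contributing (x + 4)
  λ = 4: largest Jordan block has size 1, contributing (x − 4)

So m_A(x) = (x - 4)*(x + 4) = x^2 - 16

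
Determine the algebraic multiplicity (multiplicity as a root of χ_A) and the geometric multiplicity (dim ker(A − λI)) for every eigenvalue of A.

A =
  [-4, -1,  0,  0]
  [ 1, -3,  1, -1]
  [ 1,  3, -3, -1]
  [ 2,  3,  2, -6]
λ = -4: alg = 4, geom = 2

Step 1 — factor the characteristic polynomial to read off the algebraic multiplicities:
  χ_A(x) = (x + 4)^4

Step 2 — compute geometric multiplicities via the rank-nullity identity g(λ) = n − rank(A − λI):
  rank(A − (-4)·I) = 2, so dim ker(A − (-4)·I) = n − 2 = 2

Summary:
  λ = -4: algebraic multiplicity = 4, geometric multiplicity = 2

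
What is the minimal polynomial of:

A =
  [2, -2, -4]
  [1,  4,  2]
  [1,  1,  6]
x^3 - 12*x^2 + 48*x - 64

The characteristic polynomial is χ_A(x) = (x - 4)^3, so the eigenvalues are known. The minimal polynomial is
  m_A(x) = Π_λ (x − λ)^{k_λ}
where k_λ is the size of the *largest* Jordan block for λ (equivalently, the smallest k with (A − λI)^k v = 0 for every generalised eigenvector v of λ).

  λ = 4: largest Jordan block has size 3, contributing (x − 4)^3

So m_A(x) = (x - 4)^3 = x^3 - 12*x^2 + 48*x - 64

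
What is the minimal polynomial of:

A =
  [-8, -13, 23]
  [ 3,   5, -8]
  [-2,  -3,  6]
x^3 - 3*x^2 + 3*x - 1

The characteristic polynomial is χ_A(x) = (x - 1)^3, so the eigenvalues are known. The minimal polynomial is
  m_A(x) = Π_λ (x − λ)^{k_λ}
where k_λ is the size of the *largest* Jordan block for λ (equivalently, the smallest k with (A − λI)^k v = 0 for every generalised eigenvector v of λ).

  λ = 1: largest Jordan block has size 3, contributing (x − 1)^3

So m_A(x) = (x - 1)^3 = x^3 - 3*x^2 + 3*x - 1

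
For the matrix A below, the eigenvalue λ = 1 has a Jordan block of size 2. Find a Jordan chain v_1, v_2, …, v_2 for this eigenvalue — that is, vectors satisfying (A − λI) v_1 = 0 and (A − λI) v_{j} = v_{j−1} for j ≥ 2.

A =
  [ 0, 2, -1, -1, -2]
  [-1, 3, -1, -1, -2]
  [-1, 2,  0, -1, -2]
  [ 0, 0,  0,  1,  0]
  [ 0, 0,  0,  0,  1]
A Jordan chain for λ = 1 of length 2:
v_1 = (-1, -1, -1, 0, 0)ᵀ
v_2 = (1, 0, 0, 0, 0)ᵀ

Let N = A − (1)·I. We want v_2 with N^2 v_2 = 0 but N^1 v_2 ≠ 0; then v_{j-1} := N · v_j for j = 2, …, 2.

Pick v_2 = (1, 0, 0, 0, 0)ᵀ.
Then v_1 = N · v_2 = (-1, -1, -1, 0, 0)ᵀ.

Sanity check: (A − (1)·I) v_1 = (0, 0, 0, 0, 0)ᵀ = 0. ✓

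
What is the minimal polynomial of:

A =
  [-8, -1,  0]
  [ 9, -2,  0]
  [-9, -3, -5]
x^2 + 10*x + 25

The characteristic polynomial is χ_A(x) = (x + 5)^3, so the eigenvalues are known. The minimal polynomial is
  m_A(x) = Π_λ (x − λ)^{k_λ}
where k_λ is the size of the *largest* Jordan block for λ (equivalently, the smallest k with (A − λI)^k v = 0 for every generalised eigenvector v of λ).

  λ = -5: largest Jordan block has size 2, contributing (x + 5)^2

So m_A(x) = (x + 5)^2 = x^2 + 10*x + 25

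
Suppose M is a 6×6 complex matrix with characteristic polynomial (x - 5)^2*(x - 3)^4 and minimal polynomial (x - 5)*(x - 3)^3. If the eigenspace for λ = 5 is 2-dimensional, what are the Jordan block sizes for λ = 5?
Block sizes for λ = 5: [1, 1]

Step 1 — from the characteristic polynomial, algebraic multiplicity of λ = 5 is 2. From dim ker(M − (5)·I) = 2, there are exactly 2 Jordan blocks for λ = 5.
Step 2 — from the minimal polynomial, the factor (x − 5) tells us the largest block for λ = 5 has size 1.
Step 3 — with total size 2, 2 blocks, and largest block 1, the block sizes (in nonincreasing order) are [1, 1].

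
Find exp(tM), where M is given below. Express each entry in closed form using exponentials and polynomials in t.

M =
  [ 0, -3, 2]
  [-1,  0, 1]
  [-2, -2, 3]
e^{tM} =
  [-t*exp(t) + exp(t), t^2*exp(t) - 3*t*exp(t), -t^2*exp(t)/2 + 2*t*exp(t)]
  [-t*exp(t), t^2*exp(t) - t*exp(t) + exp(t), -t^2*exp(t)/2 + t*exp(t)]
  [-2*t*exp(t), 2*t^2*exp(t) - 2*t*exp(t), -t^2*exp(t) + 2*t*exp(t) + exp(t)]

Strategy: write M = P · J · P⁻¹ where J is a Jordan canonical form, so e^{tM} = P · e^{tJ} · P⁻¹, and e^{tJ} can be computed block-by-block.

M has Jordan form
J =
  [1, 1, 0]
  [0, 1, 1]
  [0, 0, 1]
(up to reordering of blocks).

Per-block formulas:
  For a 3×3 Jordan block J_3(1): exp(t · J_3(1)) = e^(1t)·(I + t·N + (t^2/2)·N^2), where N is the 3×3 nilpotent shift.

After assembling e^{tJ} and conjugating by P, we get:

e^{tM} =
  [-t*exp(t) + exp(t), t^2*exp(t) - 3*t*exp(t), -t^2*exp(t)/2 + 2*t*exp(t)]
  [-t*exp(t), t^2*exp(t) - t*exp(t) + exp(t), -t^2*exp(t)/2 + t*exp(t)]
  [-2*t*exp(t), 2*t^2*exp(t) - 2*t*exp(t), -t^2*exp(t) + 2*t*exp(t) + exp(t)]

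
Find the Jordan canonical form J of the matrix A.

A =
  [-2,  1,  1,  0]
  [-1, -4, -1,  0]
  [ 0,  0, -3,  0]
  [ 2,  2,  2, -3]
J_2(-3) ⊕ J_1(-3) ⊕ J_1(-3)

The characteristic polynomial is
  det(x·I − A) = x^4 + 12*x^3 + 54*x^2 + 108*x + 81 = (x + 3)^4

Eigenvalues and multiplicities (the geometric multiplicity of λ is n − rank(A − λI), which equals the number of Jordan blocks for λ):
  λ = -3: algebraic multiplicity = 4, geometric multiplicity = 3

Determining the block sizes for each eigenvalue:
  λ = -3: 3 blocks summing to 4 forces exactly one block of size 2 and the rest size 1 → block sizes [2, 1, 1]

Assembling the blocks gives a Jordan form
J =
  [-3,  1,  0,  0]
  [ 0, -3,  0,  0]
  [ 0,  0, -3,  0]
  [ 0,  0,  0, -3]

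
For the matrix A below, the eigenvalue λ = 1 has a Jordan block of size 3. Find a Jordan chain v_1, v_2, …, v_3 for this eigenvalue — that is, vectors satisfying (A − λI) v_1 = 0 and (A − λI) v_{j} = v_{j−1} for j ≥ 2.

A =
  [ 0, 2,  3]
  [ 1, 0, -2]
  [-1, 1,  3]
A Jordan chain for λ = 1 of length 3:
v_1 = (-1, 1, -1)ᵀ
v_2 = (2, -1, 1)ᵀ
v_3 = (0, 1, 0)ᵀ

Let N = A − (1)·I. We want v_3 with N^3 v_3 = 0 but N^2 v_3 ≠ 0; then v_{j-1} := N · v_j for j = 3, …, 2.

Pick v_3 = (0, 1, 0)ᵀ.
Then v_2 = N · v_3 = (2, -1, 1)ᵀ.
Then v_1 = N · v_2 = (-1, 1, -1)ᵀ.

Sanity check: (A − (1)·I) v_1 = (0, 0, 0)ᵀ = 0. ✓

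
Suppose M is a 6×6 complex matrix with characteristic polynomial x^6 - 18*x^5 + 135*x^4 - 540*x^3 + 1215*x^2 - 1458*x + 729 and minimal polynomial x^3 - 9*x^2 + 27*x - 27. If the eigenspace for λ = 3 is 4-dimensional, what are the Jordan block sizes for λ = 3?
Block sizes for λ = 3: [3, 1, 1, 1]

Step 1 — from the characteristic polynomial, algebraic multiplicity of λ = 3 is 6. From dim ker(M − (3)·I) = 4, there are exactly 4 Jordan blocks for λ = 3.
Step 2 — from the minimal polynomial, the factor (x − 3)^3 tells us the largest block for λ = 3 has size 3.
Step 3 — with total size 6, 4 blocks, and largest block 3, the block sizes (in nonincreasing order) are [3, 1, 1, 1].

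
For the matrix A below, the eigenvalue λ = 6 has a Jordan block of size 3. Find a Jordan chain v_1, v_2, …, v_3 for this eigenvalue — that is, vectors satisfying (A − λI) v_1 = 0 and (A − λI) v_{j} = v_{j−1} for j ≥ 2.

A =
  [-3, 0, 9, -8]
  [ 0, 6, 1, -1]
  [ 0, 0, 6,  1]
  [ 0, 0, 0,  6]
A Jordan chain for λ = 6 of length 3:
v_1 = (0, -1, 0, 0)ᵀ
v_2 = (-1, 1, -1, 0)ᵀ
v_3 = (1, 0, 0, -1)ᵀ

Let N = A − (6)·I. We want v_3 with N^3 v_3 = 0 but N^2 v_3 ≠ 0; then v_{j-1} := N · v_j for j = 3, …, 2.

Pick v_3 = (1, 0, 0, -1)ᵀ.
Then v_2 = N · v_3 = (-1, 1, -1, 0)ᵀ.
Then v_1 = N · v_2 = (0, -1, 0, 0)ᵀ.

Sanity check: (A − (6)·I) v_1 = (0, 0, 0, 0)ᵀ = 0. ✓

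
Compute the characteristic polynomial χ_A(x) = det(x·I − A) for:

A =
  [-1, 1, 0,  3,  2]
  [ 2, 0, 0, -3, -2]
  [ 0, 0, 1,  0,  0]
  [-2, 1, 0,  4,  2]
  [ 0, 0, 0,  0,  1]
x^5 - 5*x^4 + 10*x^3 - 10*x^2 + 5*x - 1

Expanding det(x·I − A) (e.g. by cofactor expansion or by noting that A is similar to its Jordan form J, which has the same characteristic polynomial as A) gives
  χ_A(x) = x^5 - 5*x^4 + 10*x^3 - 10*x^2 + 5*x - 1
which factors as (x - 1)^5. The eigenvalues (with algebraic multiplicities) are λ = 1 with multiplicity 5.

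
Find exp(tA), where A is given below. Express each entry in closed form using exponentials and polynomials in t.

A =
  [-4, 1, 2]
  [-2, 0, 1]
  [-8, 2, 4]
e^{tA} =
  [-t^2 - 4*t + 1, t, t^2/2 + 2*t]
  [-2*t, 1, t]
  [-2*t^2 - 8*t, 2*t, t^2 + 4*t + 1]

Strategy: write A = P · J · P⁻¹ where J is a Jordan canonical form, so e^{tA} = P · e^{tJ} · P⁻¹, and e^{tJ} can be computed block-by-block.

A has Jordan form
J =
  [0, 1, 0]
  [0, 0, 1]
  [0, 0, 0]
(up to reordering of blocks).

Per-block formulas:
  For a 3×3 Jordan block J_3(0): exp(t · J_3(0)) = e^(0t)·(I + t·N + (t^2/2)·N^2), where N is the 3×3 nilpotent shift.

After assembling e^{tJ} and conjugating by P, we get:

e^{tA} =
  [-t^2 - 4*t + 1, t, t^2/2 + 2*t]
  [-2*t, 1, t]
  [-2*t^2 - 8*t, 2*t, t^2 + 4*t + 1]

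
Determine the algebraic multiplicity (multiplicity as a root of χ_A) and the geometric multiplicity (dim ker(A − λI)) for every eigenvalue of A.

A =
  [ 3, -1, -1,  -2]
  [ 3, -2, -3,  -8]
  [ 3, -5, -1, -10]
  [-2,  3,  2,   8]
λ = 2: alg = 4, geom = 2

Step 1 — factor the characteristic polynomial to read off the algebraic multiplicities:
  χ_A(x) = (x - 2)^4

Step 2 — compute geometric multiplicities via the rank-nullity identity g(λ) = n − rank(A − λI):
  rank(A − (2)·I) = 2, so dim ker(A − (2)·I) = n − 2 = 2

Summary:
  λ = 2: algebraic multiplicity = 4, geometric multiplicity = 2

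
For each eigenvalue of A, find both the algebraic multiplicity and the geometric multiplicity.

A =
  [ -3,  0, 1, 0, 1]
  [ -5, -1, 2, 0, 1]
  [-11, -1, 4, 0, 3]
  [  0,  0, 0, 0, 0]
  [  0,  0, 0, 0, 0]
λ = 0: alg = 5, geom = 3

Step 1 — factor the characteristic polynomial to read off the algebraic multiplicities:
  χ_A(x) = x^5

Step 2 — compute geometric multiplicities via the rank-nullity identity g(λ) = n − rank(A − λI):
  rank(A − (0)·I) = 2, so dim ker(A − (0)·I) = n − 2 = 3

Summary:
  λ = 0: algebraic multiplicity = 5, geometric multiplicity = 3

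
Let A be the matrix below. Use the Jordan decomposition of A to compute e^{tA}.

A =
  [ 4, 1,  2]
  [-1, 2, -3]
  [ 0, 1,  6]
e^{tA} =
  [-t^2*exp(4*t)/2 + exp(4*t), t*exp(4*t), t^2*exp(4*t)/2 + 2*t*exp(4*t)]
  [t^2*exp(4*t) - t*exp(4*t), -2*t*exp(4*t) + exp(4*t), -t^2*exp(4*t) - 3*t*exp(4*t)]
  [-t^2*exp(4*t)/2, t*exp(4*t), t^2*exp(4*t)/2 + 2*t*exp(4*t) + exp(4*t)]

Strategy: write A = P · J · P⁻¹ where J is a Jordan canonical form, so e^{tA} = P · e^{tJ} · P⁻¹, and e^{tJ} can be computed block-by-block.

A has Jordan form
J =
  [4, 1, 0]
  [0, 4, 1]
  [0, 0, 4]
(up to reordering of blocks).

Per-block formulas:
  For a 3×3 Jordan block J_3(4): exp(t · J_3(4)) = e^(4t)·(I + t·N + (t^2/2)·N^2), where N is the 3×3 nilpotent shift.

After assembling e^{tJ} and conjugating by P, we get:

e^{tA} =
  [-t^2*exp(4*t)/2 + exp(4*t), t*exp(4*t), t^2*exp(4*t)/2 + 2*t*exp(4*t)]
  [t^2*exp(4*t) - t*exp(4*t), -2*t*exp(4*t) + exp(4*t), -t^2*exp(4*t) - 3*t*exp(4*t)]
  [-t^2*exp(4*t)/2, t*exp(4*t), t^2*exp(4*t)/2 + 2*t*exp(4*t) + exp(4*t)]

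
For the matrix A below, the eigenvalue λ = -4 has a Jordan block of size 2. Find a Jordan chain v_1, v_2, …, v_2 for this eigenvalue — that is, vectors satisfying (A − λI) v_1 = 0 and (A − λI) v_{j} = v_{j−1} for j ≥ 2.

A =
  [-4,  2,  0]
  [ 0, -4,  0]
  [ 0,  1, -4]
A Jordan chain for λ = -4 of length 2:
v_1 = (2, 0, 1)ᵀ
v_2 = (0, 1, 0)ᵀ

Let N = A − (-4)·I. We want v_2 with N^2 v_2 = 0 but N^1 v_2 ≠ 0; then v_{j-1} := N · v_j for j = 2, …, 2.

Pick v_2 = (0, 1, 0)ᵀ.
Then v_1 = N · v_2 = (2, 0, 1)ᵀ.

Sanity check: (A − (-4)·I) v_1 = (0, 0, 0)ᵀ = 0. ✓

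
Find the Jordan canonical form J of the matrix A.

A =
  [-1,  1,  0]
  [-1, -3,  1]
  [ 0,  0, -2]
J_3(-2)

The characteristic polynomial is
  det(x·I − A) = x^3 + 6*x^2 + 12*x + 8 = (x + 2)^3

Eigenvalues and multiplicities (the geometric multiplicity of λ is n − rank(A − λI), which equals the number of Jordan blocks for λ):
  λ = -2: algebraic multiplicity = 3, geometric multiplicity = 1

Determining the block sizes for each eigenvalue:
  λ = -2: one block (gm = 1), so the single block has size am = 3 → block sizes [3]

Assembling the blocks gives a Jordan form
J =
  [-2,  1,  0]
  [ 0, -2,  1]
  [ 0,  0, -2]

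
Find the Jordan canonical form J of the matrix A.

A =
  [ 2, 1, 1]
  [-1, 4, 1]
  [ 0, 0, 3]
J_2(3) ⊕ J_1(3)

The characteristic polynomial is
  det(x·I − A) = x^3 - 9*x^2 + 27*x - 27 = (x - 3)^3

Eigenvalues and multiplicities (the geometric multiplicity of λ is n − rank(A − λI), which equals the number of Jordan blocks for λ):
  λ = 3: algebraic multiplicity = 3, geometric multiplicity = 2

Determining the block sizes for each eigenvalue:
  λ = 3: 2 blocks summing to 3 forces exactly one block of size 2 and the rest size 1 → block sizes [2, 1]

Assembling the blocks gives a Jordan form
J =
  [3, 1, 0]
  [0, 3, 0]
  [0, 0, 3]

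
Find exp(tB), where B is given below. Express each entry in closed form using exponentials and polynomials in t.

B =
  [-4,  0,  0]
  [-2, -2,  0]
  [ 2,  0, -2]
e^{tB} =
  [exp(-4*t), 0, 0]
  [-exp(-2*t) + exp(-4*t), exp(-2*t), 0]
  [exp(-2*t) - exp(-4*t), 0, exp(-2*t)]

Strategy: write B = P · J · P⁻¹ where J is a Jordan canonical form, so e^{tB} = P · e^{tJ} · P⁻¹, and e^{tJ} can be computed block-by-block.

B has Jordan form
J =
  [-4,  0,  0]
  [ 0, -2,  0]
  [ 0,  0, -2]
(up to reordering of blocks).

Per-block formulas:
  For a 1×1 block at λ = -2: exp(t · [-2]) = [e^(-2t)].
  For a 1×1 block at λ = -4: exp(t · [-4]) = [e^(-4t)].

After assembling e^{tJ} and conjugating by P, we get:

e^{tB} =
  [exp(-4*t), 0, 0]
  [-exp(-2*t) + exp(-4*t), exp(-2*t), 0]
  [exp(-2*t) - exp(-4*t), 0, exp(-2*t)]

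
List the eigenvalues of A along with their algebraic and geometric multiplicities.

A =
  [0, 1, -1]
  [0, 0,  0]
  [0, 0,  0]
λ = 0: alg = 3, geom = 2

Step 1 — factor the characteristic polynomial to read off the algebraic multiplicities:
  χ_A(x) = x^3

Step 2 — compute geometric multiplicities via the rank-nullity identity g(λ) = n − rank(A − λI):
  rank(A − (0)·I) = 1, so dim ker(A − (0)·I) = n − 1 = 2

Summary:
  λ = 0: algebraic multiplicity = 3, geometric multiplicity = 2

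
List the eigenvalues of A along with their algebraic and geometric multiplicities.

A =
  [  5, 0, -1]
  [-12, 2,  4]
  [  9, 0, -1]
λ = 2: alg = 3, geom = 2

Step 1 — factor the characteristic polynomial to read off the algebraic multiplicities:
  χ_A(x) = (x - 2)^3

Step 2 — compute geometric multiplicities via the rank-nullity identity g(λ) = n − rank(A − λI):
  rank(A − (2)·I) = 1, so dim ker(A − (2)·I) = n − 1 = 2

Summary:
  λ = 2: algebraic multiplicity = 3, geometric multiplicity = 2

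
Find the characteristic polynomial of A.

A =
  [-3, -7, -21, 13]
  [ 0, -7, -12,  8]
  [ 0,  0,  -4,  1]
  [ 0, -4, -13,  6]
x^4 + 8*x^3 + 22*x^2 + 24*x + 9

Expanding det(x·I − A) (e.g. by cofactor expansion or by noting that A is similar to its Jordan form J, which has the same characteristic polynomial as A) gives
  χ_A(x) = x^4 + 8*x^3 + 22*x^2 + 24*x + 9
which factors as (x + 1)^2*(x + 3)^2. The eigenvalues (with algebraic multiplicities) are λ = -3 with multiplicity 2, λ = -1 with multiplicity 2.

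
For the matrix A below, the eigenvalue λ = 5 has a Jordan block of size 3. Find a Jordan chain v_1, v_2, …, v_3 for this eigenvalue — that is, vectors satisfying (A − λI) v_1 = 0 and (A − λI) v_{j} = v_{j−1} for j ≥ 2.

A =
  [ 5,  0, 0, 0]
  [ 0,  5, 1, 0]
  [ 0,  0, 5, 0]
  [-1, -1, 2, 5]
A Jordan chain for λ = 5 of length 3:
v_1 = (0, 0, 0, -1)ᵀ
v_2 = (0, 1, 0, 2)ᵀ
v_3 = (0, 0, 1, 0)ᵀ

Let N = A − (5)·I. We want v_3 with N^3 v_3 = 0 but N^2 v_3 ≠ 0; then v_{j-1} := N · v_j for j = 3, …, 2.

Pick v_3 = (0, 0, 1, 0)ᵀ.
Then v_2 = N · v_3 = (0, 1, 0, 2)ᵀ.
Then v_1 = N · v_2 = (0, 0, 0, -1)ᵀ.

Sanity check: (A − (5)·I) v_1 = (0, 0, 0, 0)ᵀ = 0. ✓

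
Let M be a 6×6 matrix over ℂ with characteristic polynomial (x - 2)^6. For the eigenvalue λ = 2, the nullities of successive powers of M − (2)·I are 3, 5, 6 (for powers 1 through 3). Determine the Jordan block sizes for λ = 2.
Block sizes for λ = 2: [3, 2, 1]

From the dimensions of kernels of powers, the number of Jordan blocks of size at least j is d_j − d_{j−1} where d_j = dim ker(N^j) (with d_0 = 0). Computing the differences gives [3, 2, 1].
The number of blocks of size exactly k is (#blocks of size ≥ k) − (#blocks of size ≥ k + 1), so the partition is: 1 block(s) of size 1, 1 block(s) of size 2, 1 block(s) of size 3.
In nonincreasing order the block sizes are [3, 2, 1].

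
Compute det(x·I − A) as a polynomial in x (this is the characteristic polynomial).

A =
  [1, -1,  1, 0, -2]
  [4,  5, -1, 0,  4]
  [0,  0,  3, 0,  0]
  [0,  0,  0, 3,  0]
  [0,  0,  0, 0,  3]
x^5 - 15*x^4 + 90*x^3 - 270*x^2 + 405*x - 243

Expanding det(x·I − A) (e.g. by cofactor expansion or by noting that A is similar to its Jordan form J, which has the same characteristic polynomial as A) gives
  χ_A(x) = x^5 - 15*x^4 + 90*x^3 - 270*x^2 + 405*x - 243
which factors as (x - 3)^5. The eigenvalues (with algebraic multiplicities) are λ = 3 with multiplicity 5.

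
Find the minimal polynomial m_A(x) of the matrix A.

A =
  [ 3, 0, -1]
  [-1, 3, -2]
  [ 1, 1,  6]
x^3 - 12*x^2 + 48*x - 64

The characteristic polynomial is χ_A(x) = (x - 4)^3, so the eigenvalues are known. The minimal polynomial is
  m_A(x) = Π_λ (x − λ)^{k_λ}
where k_λ is the size of the *largest* Jordan block for λ (equivalently, the smallest k with (A − λI)^k v = 0 for every generalised eigenvector v of λ).

  λ = 4: largest Jordan block has size 3, contributing (x − 4)^3

So m_A(x) = (x - 4)^3 = x^3 - 12*x^2 + 48*x - 64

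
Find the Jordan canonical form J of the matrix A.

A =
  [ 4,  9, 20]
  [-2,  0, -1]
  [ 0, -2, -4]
J_3(0)

The characteristic polynomial is
  det(x·I − A) = x^3

Eigenvalues and multiplicities (the geometric multiplicity of λ is n − rank(A − λI), which equals the number of Jordan blocks for λ):
  λ = 0: algebraic multiplicity = 3, geometric multiplicity = 1

Determining the block sizes for each eigenvalue:
  λ = 0: one block (gm = 1), so the single block has size am = 3 → block sizes [3]

Assembling the blocks gives a Jordan form
J =
  [0, 1, 0]
  [0, 0, 1]
  [0, 0, 0]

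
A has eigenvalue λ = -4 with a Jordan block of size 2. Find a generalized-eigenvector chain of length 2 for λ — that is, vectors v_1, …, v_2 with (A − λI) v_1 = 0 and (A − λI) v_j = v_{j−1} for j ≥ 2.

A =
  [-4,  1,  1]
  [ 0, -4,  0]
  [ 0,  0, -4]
A Jordan chain for λ = -4 of length 2:
v_1 = (1, 0, 0)ᵀ
v_2 = (0, 1, 0)ᵀ

Let N = A − (-4)·I. We want v_2 with N^2 v_2 = 0 but N^1 v_2 ≠ 0; then v_{j-1} := N · v_j for j = 2, …, 2.

Pick v_2 = (0, 1, 0)ᵀ.
Then v_1 = N · v_2 = (1, 0, 0)ᵀ.

Sanity check: (A − (-4)·I) v_1 = (0, 0, 0)ᵀ = 0. ✓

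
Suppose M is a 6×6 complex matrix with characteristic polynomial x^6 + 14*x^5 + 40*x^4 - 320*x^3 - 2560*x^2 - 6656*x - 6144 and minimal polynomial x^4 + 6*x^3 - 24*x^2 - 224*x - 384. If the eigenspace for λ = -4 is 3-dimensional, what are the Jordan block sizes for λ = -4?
Block sizes for λ = -4: [3, 1, 1]

Step 1 — from the characteristic polynomial, algebraic multiplicity of λ = -4 is 5. From dim ker(M − (-4)·I) = 3, there are exactly 3 Jordan blocks for λ = -4.
Step 2 — from the minimal polynomial, the factor (x + 4)^3 tells us the largest block for λ = -4 has size 3.
Step 3 — with total size 5, 3 blocks, and largest block 3, the block sizes (in nonincreasing order) are [3, 1, 1].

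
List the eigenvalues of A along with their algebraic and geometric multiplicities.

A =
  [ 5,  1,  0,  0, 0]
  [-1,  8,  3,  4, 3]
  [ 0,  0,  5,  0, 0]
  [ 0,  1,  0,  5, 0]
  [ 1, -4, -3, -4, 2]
λ = 5: alg = 5, geom = 3

Step 1 — factor the characteristic polynomial to read off the algebraic multiplicities:
  χ_A(x) = (x - 5)^5

Step 2 — compute geometric multiplicities via the rank-nullity identity g(λ) = n − rank(A − λI):
  rank(A − (5)·I) = 2, so dim ker(A − (5)·I) = n − 2 = 3

Summary:
  λ = 5: algebraic multiplicity = 5, geometric multiplicity = 3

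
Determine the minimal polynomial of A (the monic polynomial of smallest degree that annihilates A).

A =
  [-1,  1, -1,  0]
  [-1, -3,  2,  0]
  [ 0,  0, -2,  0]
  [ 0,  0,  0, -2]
x^3 + 6*x^2 + 12*x + 8

The characteristic polynomial is χ_A(x) = (x + 2)^4, so the eigenvalues are known. The minimal polynomial is
  m_A(x) = Π_λ (x − λ)^{k_λ}
where k_λ is the size of the *largest* Jordan block for λ (equivalently, the smallest k with (A − λI)^k v = 0 for every generalised eigenvector v of λ).

  λ = -2: largest Jordan block has size 3, contributing (x + 2)^3

So m_A(x) = (x + 2)^3 = x^3 + 6*x^2 + 12*x + 8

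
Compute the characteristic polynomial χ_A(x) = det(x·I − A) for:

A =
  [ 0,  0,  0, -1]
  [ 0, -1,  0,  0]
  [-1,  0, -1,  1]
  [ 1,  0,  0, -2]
x^4 + 4*x^3 + 6*x^2 + 4*x + 1

Expanding det(x·I − A) (e.g. by cofactor expansion or by noting that A is similar to its Jordan form J, which has the same characteristic polynomial as A) gives
  χ_A(x) = x^4 + 4*x^3 + 6*x^2 + 4*x + 1
which factors as (x + 1)^4. The eigenvalues (with algebraic multiplicities) are λ = -1 with multiplicity 4.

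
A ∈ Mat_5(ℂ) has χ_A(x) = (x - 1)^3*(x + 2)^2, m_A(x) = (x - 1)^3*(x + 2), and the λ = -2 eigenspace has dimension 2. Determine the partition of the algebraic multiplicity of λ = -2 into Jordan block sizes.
Block sizes for λ = -2: [1, 1]

Step 1 — from the characteristic polynomial, algebraic multiplicity of λ = -2 is 2. From dim ker(A − (-2)·I) = 2, there are exactly 2 Jordan blocks for λ = -2.
Step 2 — from the minimal polynomial, the factor (x + 2) tells us the largest block for λ = -2 has size 1.
Step 3 — with total size 2, 2 blocks, and largest block 1, the block sizes (in nonincreasing order) are [1, 1].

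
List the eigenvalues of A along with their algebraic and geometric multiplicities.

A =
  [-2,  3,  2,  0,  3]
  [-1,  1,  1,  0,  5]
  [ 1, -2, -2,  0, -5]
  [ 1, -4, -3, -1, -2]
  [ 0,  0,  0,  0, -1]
λ = -1: alg = 5, geom = 2

Step 1 — factor the characteristic polynomial to read off the algebraic multiplicities:
  χ_A(x) = (x + 1)^5

Step 2 — compute geometric multiplicities via the rank-nullity identity g(λ) = n − rank(A − λI):
  rank(A − (-1)·I) = 3, so dim ker(A − (-1)·I) = n − 3 = 2

Summary:
  λ = -1: algebraic multiplicity = 5, geometric multiplicity = 2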